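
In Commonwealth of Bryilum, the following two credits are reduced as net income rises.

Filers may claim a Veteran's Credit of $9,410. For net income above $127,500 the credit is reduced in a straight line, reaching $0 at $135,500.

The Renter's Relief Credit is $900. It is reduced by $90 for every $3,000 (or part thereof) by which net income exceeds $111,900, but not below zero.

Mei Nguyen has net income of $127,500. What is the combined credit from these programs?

$9,770

Veteran's Credit: $127,500 is at or below the $127,500 threshold, so the full $9,410 applies.
Renter's Relief Credit: income exceeds $111,900 by $15,600, which is 6 full-or-partial $3,000 increments; reduction = 6 × $90 = $540, leaving $360.
Total: $9,410 + $360 = $9,770.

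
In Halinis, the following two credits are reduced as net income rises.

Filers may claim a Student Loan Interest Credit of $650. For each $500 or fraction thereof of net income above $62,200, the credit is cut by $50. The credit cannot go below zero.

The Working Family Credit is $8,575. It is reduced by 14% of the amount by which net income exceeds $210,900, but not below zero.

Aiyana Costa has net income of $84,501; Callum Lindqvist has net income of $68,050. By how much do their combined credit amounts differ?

Aiyana ($84,501): Student Loan Interest Credit: income exceeds $62,200 by $22,301 → 45 increments × $50 = $2,250 ≥ base, so the credit is $0. Working Family Credit: $84,501 is at or below the $210,900 threshold, so the full $8,575 applies. total $0 + $8,575 = $8,575
Callum ($68,050): Student Loan Interest Credit: income exceeds $62,200 by $5,850, which is 12 full-or-partial $500 increments; reduction = 12 × $50 = $600, leaving $50. Working Family Credit: $68,050 is at or below the $210,900 threshold, so the full $8,575 applies. total $50 + $8,575 = $8,625
Difference: |$8,575 − $8,625| = $50.

$50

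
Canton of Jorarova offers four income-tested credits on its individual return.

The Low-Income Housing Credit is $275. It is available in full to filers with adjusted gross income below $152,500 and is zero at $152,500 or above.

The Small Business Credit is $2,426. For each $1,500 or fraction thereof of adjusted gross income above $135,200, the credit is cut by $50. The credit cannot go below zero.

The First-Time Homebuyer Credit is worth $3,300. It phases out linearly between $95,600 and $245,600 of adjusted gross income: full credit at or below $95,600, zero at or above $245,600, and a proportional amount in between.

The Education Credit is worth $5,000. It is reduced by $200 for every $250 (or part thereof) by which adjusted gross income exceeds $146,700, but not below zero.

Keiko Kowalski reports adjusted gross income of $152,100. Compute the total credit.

Low-Income Housing Credit: $152,100 is below the $152,500 cutoff, so the full $275 applies.
Small Business Credit: income exceeds $135,200 by $16,900, which is 12 full-or-partial $1,500 increments; reduction = 12 × $50 = $600, leaving $1,826.
First-Time Homebuyer Credit: $152,100 is $56,500 into a $150,000 phase-out range, leaving 93,500/150,000 of the credit: $3,300 × 93,500/150,000 = $2,057.
Education Credit: income exceeds $146,700 by $5,400, which is 22 full-or-partial $250 increments; reduction = 22 × $200 = $4,400, leaving $600.
Total: $275 + $1,826 + $2,057 + $600 = $4,758.

$4,758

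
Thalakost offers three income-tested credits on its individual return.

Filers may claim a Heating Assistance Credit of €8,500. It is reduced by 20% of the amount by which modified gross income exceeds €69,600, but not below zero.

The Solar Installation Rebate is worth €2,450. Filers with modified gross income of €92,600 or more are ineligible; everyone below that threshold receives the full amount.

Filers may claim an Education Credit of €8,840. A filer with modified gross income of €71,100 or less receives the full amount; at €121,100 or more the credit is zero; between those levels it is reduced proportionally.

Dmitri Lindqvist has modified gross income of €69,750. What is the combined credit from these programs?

€19,760

Heating Assistance Credit: 20% of the €150 excess over €69,600 is €30; credit = €8,500 − €30 = €8,470.
Solar Installation Rebate: €69,750 is below the €92,600 cutoff, so the full €2,450 applies.
Education Credit: €69,750 is at or below the €71,100 threshold, so the full €8,840 applies.
Total: €8,470 + €2,450 + €8,840 = €19,760.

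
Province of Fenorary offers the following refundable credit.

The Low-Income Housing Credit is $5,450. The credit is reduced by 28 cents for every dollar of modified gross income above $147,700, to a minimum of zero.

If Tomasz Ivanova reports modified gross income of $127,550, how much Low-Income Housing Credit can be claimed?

$5,450

Low-Income Housing Credit: $127,550 is at or below the $147,700 threshold, so the full $5,450 applies.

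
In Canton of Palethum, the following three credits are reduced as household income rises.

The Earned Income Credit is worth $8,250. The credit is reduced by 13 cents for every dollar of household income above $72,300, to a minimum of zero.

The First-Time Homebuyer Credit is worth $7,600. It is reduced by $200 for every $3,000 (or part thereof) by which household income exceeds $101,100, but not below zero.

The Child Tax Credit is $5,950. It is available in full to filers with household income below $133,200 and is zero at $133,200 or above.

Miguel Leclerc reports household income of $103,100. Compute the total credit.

Earned Income Credit: 13% of the $30,800 excess over $72,300 is $4,004; credit = $8,250 − $4,004 = $4,246.
First-Time Homebuyer Credit: income exceeds $101,100 by $2,000, which is 1 full-or-partial $3,000 increment; reduction = 1 × $200 = $200, leaving $7,400.
Child Tax Credit: $103,100 is below the $133,200 cutoff, so the full $5,950 applies.
Total: $4,246 + $7,400 + $5,950 = $17,596.

$17,596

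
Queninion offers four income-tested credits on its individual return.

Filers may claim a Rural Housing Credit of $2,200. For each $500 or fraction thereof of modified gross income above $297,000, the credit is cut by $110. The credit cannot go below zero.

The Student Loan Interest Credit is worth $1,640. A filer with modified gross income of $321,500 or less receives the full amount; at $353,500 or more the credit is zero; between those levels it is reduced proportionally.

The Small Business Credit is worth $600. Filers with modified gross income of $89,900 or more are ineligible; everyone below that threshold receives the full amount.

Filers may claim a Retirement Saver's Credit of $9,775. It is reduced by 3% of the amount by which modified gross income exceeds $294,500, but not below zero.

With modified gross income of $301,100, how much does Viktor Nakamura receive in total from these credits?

$12,427

Rural Housing Credit: income exceeds $297,000 by $4,100, which is 9 full-or-partial $500 increments; reduction = 9 × $110 = $990, leaving $1,210.
Student Loan Interest Credit: $301,100 is at or below the $321,500 threshold, so the full $1,640 applies.
Small Business Credit: $301,100 meets or exceeds the $89,900 cutoff, so the credit is $0.
Retirement Saver's Credit: 3% of the $6,600 excess over $294,500 is $198; credit = $9,775 − $198 = $9,577.
Total: $1,210 + $1,640 + $0 + $9,577 = $12,427.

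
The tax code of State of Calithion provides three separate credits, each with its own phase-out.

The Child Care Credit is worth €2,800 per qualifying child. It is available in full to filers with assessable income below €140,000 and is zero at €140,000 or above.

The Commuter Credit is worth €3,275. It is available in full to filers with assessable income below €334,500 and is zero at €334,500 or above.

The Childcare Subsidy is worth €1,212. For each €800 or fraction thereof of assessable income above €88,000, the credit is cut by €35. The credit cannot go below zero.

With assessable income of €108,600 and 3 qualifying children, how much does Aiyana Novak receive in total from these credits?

Child Care Credit: base = 3 × €2,800 = €8,400. €108,600 is below the €140,000 cutoff, so the full €8,400 applies.
Commuter Credit: €108,600 is below the €334,500 cutoff, so the full €3,275 applies.
Childcare Subsidy: income exceeds €88,000 by €20,600, which is 26 full-or-partial €800 increments; reduction = 26 × €35 = €910, leaving €302.
Total: €8,400 + €3,275 + €302 = €11,977.

€11,977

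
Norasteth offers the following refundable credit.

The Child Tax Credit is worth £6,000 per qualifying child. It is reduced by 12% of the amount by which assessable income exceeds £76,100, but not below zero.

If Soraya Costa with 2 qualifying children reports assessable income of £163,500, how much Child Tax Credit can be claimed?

£1,512

Child Tax Credit: base = 2 × £6,000 = £12,000. 12% of the £87,400 excess over £76,100 is £10,488; credit = £12,000 − £10,488 = £1,512.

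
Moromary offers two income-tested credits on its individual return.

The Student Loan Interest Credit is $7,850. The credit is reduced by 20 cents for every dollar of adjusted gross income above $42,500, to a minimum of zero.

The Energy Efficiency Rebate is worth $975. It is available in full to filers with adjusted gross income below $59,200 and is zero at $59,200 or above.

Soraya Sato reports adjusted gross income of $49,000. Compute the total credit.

Student Loan Interest Credit: 20% of the $6,500 excess over $42,500 is $1,300; credit = $7,850 − $1,300 = $6,550.
Energy Efficiency Rebate: $49,000 is below the $59,200 cutoff, so the full $975 applies.
Total: $6,550 + $975 = $7,525.

$7,525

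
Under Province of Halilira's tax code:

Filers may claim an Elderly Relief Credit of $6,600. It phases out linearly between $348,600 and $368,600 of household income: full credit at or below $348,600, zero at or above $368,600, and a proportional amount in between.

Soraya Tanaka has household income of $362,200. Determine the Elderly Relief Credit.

Elderly Relief Credit: $362,200 is $13,600 into a $20,000 phase-out range, leaving 6,400/20,000 of the credit: $6,600 × 6,400/20,000 = $2,112.

$2,112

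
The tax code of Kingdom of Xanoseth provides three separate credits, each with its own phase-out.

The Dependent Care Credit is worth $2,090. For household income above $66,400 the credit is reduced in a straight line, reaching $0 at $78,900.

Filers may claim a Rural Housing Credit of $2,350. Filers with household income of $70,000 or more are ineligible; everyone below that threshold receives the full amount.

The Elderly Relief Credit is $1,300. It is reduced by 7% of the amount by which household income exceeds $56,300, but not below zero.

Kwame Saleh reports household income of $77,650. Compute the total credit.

Dependent Care Credit: $77,650 is $11,250 into a $12,500 phase-out range, leaving 1,250/12,500 of the credit: $2,090 × 1,250/12,500 = $209.
Rural Housing Credit: $77,650 meets or exceeds the $70,000 cutoff, so the credit is $0.
Elderly Relief Credit: 7% of the $21,350 excess over $56,300 is $1,494.50 ≥ base, so the credit is $0.
Total: $209 + $0 + $0 = $209.

$209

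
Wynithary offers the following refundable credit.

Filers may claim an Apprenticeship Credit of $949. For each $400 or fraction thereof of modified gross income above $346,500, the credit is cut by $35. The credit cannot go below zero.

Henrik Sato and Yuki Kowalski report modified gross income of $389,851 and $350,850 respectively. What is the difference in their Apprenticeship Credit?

$564

Henrik ($389,851): Apprenticeship Credit: income exceeds $346,500 by $43,351 → 109 increments × $35 = $3,815 ≥ base, so the credit is $0.
Yuki ($350,850): Apprenticeship Credit: income exceeds $346,500 by $4,350, which is 11 full-or-partial $400 increments; reduction = 11 × $35 = $385, leaving $564.
Difference: |$0 − $564| = $564.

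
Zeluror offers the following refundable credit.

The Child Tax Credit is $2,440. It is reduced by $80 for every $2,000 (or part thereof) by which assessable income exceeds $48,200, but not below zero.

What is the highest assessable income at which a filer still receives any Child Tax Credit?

$108,200

After 30 increments the reduction is 30 × $80 = $2,400, leaving $40; one more increment wipes it out. Increment 30 ends at excess 30 × $2,000 = $60,000, so the highest qualifying income is $48,200 + $60,000 = $108,200.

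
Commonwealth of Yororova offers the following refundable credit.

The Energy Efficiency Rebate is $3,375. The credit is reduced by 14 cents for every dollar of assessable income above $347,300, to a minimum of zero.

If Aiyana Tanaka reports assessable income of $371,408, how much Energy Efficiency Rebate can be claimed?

$0

Energy Efficiency Rebate: 14% of the $24,108 excess over $347,300 is $3,375.12 ≥ base, so the credit is $0.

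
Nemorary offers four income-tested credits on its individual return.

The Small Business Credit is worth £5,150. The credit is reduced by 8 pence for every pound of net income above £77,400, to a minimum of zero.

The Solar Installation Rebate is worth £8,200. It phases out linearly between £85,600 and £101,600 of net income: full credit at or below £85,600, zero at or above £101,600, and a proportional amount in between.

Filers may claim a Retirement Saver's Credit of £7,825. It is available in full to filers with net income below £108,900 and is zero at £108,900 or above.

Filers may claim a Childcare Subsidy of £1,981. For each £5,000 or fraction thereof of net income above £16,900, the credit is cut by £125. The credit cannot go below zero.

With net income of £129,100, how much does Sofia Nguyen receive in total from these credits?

£1,014

Small Business Credit: 8% of the £51,700 excess over £77,400 is £4,136; credit = £5,150 − £4,136 = £1,014.
Solar Installation Rebate: £129,100 is at or above £101,600, so the credit is £0.
Retirement Saver's Credit: £129,100 meets or exceeds the £108,900 cutoff, so the credit is £0.
Childcare Subsidy: income exceeds £16,900 by £112,200 → 23 increments × £125 = £2,875 ≥ base, so the credit is £0.
Total: £1,014 + £0 + £0 + £0 = £1,014.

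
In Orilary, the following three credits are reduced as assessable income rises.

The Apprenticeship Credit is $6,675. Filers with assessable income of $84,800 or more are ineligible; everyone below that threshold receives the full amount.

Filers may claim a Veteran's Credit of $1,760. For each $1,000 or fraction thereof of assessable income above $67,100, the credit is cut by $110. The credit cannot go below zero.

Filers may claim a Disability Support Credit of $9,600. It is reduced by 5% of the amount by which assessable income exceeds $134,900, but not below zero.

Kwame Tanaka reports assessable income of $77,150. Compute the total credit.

$16,825

Apprenticeship Credit: $77,150 is below the $84,800 cutoff, so the full $6,675 applies.
Veteran's Credit: income exceeds $67,100 by $10,050, which is 11 full-or-partial $1,000 increments; reduction = 11 × $110 = $1,210, leaving $550.
Disability Support Credit: $77,150 is at or below the $134,900 threshold, so the full $9,600 applies.
Total: $6,675 + $550 + $9,600 = $16,825.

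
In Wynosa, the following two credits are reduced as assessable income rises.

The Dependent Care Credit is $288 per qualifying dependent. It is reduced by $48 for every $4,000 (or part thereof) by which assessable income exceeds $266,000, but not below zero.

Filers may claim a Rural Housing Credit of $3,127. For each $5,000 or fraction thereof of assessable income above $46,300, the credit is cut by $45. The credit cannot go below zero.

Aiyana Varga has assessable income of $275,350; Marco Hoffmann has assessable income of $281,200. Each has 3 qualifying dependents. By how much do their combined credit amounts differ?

$93

Aiyana ($275,350): Dependent Care Credit: base = 3 × $288 = $864. income exceeds $266,000 by $9,350, which is 3 full-or-partial $4,000 increments; reduction = 3 × $48 = $144, leaving $720. Rural Housing Credit: income exceeds $46,300 by $229,050, which is 46 full-or-partial $5,000 increments; reduction = 46 × $45 = $2,070, leaving $1,057. total $720 + $1,057 = $1,777
Marco ($281,200): Dependent Care Credit: base = 3 × $288 = $864. income exceeds $266,000 by $15,200, which is 4 full-or-partial $4,000 increments; reduction = 4 × $48 = $192, leaving $672. Rural Housing Credit: income exceeds $46,300 by $234,900, which is 47 full-or-partial $5,000 increments; reduction = 47 × $45 = $2,115, leaving $1,012. total $672 + $1,012 = $1,684
Difference: |$1,777 − $1,684| = $93.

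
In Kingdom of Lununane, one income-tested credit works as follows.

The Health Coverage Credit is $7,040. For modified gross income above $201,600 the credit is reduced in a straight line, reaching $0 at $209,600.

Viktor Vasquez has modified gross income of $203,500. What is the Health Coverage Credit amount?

$5,368

Health Coverage Credit: $203,500 is $1,900 into a $8,000 phase-out range, leaving 6,100/8,000 of the credit: $7,040 × 6,100/8,000 = $5,368.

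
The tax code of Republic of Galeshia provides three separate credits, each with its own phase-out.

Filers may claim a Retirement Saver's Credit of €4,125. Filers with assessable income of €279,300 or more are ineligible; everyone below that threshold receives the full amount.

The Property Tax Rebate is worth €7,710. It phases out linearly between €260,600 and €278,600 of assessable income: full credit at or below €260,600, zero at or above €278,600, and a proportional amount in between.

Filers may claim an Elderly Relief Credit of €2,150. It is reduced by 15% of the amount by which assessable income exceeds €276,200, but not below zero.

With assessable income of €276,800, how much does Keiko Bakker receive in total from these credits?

€6,956

Retirement Saver's Credit: €276,800 is below the €279,300 cutoff, so the full €4,125 applies.
Property Tax Rebate: €276,800 is €16,200 into a €18,000 phase-out range, leaving 1,800/18,000 of the credit: €7,710 × 1,800/18,000 = €771.
Elderly Relief Credit: 15% of the €600 excess over €276,200 is €90; credit = €2,150 − €90 = €2,060.
Total: €4,125 + €771 + €2,060 = €6,956.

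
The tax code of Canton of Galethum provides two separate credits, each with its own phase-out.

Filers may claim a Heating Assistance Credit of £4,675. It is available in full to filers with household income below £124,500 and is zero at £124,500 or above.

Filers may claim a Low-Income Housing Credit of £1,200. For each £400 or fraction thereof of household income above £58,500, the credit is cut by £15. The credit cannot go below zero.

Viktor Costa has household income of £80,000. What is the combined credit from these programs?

Heating Assistance Credit: £80,000 is below the £124,500 cutoff, so the full £4,675 applies.
Low-Income Housing Credit: income exceeds £58,500 by £21,500, which is 54 full-or-partial £400 increments; reduction = 54 × £15 = £810, leaving £390.
Total: £4,675 + £390 = £5,065.

£5,065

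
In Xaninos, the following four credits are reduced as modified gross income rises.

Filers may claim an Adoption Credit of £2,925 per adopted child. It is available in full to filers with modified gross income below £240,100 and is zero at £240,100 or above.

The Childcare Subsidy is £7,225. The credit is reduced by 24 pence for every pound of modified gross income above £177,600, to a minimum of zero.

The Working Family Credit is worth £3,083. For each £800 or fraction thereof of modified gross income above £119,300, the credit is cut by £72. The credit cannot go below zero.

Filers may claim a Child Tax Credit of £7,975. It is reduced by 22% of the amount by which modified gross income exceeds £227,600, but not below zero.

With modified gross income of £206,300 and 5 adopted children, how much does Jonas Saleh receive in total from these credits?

Adoption Credit: base = 5 × £2,925 = £14,625. £206,300 is below the £240,100 cutoff, so the full £14,625 applies.
Childcare Subsidy: 24% of the £28,700 excess over £177,600 is £6,888; credit = £7,225 − £6,888 = £337.
Working Family Credit: income exceeds £119,300 by £87,000 → 109 increments × £72 = £7,848 ≥ base, so the credit is £0.
Child Tax Credit: £206,300 is at or below the £227,600 threshold, so the full £7,975 applies.
Total: £14,625 + £337 + £0 + £7,975 = £22,937.

£22,937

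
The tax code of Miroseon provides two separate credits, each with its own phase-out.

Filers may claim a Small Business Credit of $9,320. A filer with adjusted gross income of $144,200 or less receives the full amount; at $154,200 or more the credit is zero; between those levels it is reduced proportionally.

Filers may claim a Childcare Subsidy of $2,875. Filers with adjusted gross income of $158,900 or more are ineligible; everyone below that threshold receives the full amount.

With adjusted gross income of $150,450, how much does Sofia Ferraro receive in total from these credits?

$6,370

Small Business Credit: $150,450 is $6,250 into a $10,000 phase-out range, leaving 3,750/10,000 of the credit: $9,320 × 3,750/10,000 = $3,495.
Childcare Subsidy: $150,450 is below the $158,900 cutoff, so the full $2,875 applies.
Total: $3,495 + $2,875 = $6,370.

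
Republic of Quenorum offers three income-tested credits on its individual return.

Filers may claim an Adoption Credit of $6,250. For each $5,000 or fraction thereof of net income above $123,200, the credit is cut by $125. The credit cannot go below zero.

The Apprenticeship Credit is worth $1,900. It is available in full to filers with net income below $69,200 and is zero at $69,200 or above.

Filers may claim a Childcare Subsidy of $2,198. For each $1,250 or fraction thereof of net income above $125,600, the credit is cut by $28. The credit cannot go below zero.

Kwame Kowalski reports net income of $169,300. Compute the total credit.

Adoption Credit: income exceeds $123,200 by $46,100, which is 10 full-or-partial $5,000 increments; reduction = 10 × $125 = $1,250, leaving $5,000.
Apprenticeship Credit: $169,300 meets or exceeds the $69,200 cutoff, so the credit is $0.
Childcare Subsidy: income exceeds $125,600 by $43,700, which is 35 full-or-partial $1,250 increments; reduction = 35 × $28 = $980, leaving $1,218.
Total: $5,000 + $0 + $1,218 = $6,218.

$6,218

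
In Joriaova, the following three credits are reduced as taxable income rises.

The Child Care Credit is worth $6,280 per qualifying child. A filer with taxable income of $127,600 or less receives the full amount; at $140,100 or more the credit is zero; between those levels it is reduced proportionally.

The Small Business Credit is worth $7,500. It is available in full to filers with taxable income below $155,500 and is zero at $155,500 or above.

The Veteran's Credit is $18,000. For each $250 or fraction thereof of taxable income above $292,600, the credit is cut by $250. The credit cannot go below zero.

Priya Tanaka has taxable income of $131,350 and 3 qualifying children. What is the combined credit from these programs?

$38,688

Child Care Credit: base = 3 × $6,280 = $18,840. $131,350 is $3,750 into a $12,500 phase-out range, leaving 8,750/12,500 of the credit: $18,840 × 8,750/12,500 = $13,188.
Small Business Credit: $131,350 is below the $155,500 cutoff, so the full $7,500 applies.
Veteran's Credit: $131,350 is at or below the $292,600 threshold, so the full $18,000 applies.
Total: $13,188 + $7,500 + $18,000 = $38,688.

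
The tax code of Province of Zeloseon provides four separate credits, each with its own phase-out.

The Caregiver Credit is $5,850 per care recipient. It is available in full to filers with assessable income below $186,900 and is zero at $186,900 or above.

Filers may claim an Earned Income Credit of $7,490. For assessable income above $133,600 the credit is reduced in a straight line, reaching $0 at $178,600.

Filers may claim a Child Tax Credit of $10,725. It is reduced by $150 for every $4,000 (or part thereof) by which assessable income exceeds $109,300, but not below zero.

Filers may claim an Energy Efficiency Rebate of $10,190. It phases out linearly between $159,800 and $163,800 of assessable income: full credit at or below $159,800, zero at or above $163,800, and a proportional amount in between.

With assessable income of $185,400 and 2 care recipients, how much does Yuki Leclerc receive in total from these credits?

$19,425

Caregiver Credit: base = 2 × $5,850 = $11,700. $185,400 is below the $186,900 cutoff, so the full $11,700 applies.
Earned Income Credit: $185,400 is at or above $178,600, so the credit is $0.
Child Tax Credit: income exceeds $109,300 by $76,100, which is 20 full-or-partial $4,000 increments; reduction = 20 × $150 = $3,000, leaving $7,725.
Energy Efficiency Rebate: $185,400 is at or above $163,800, so the credit is $0.
Total: $11,700 + $0 + $7,725 + $0 = $19,425.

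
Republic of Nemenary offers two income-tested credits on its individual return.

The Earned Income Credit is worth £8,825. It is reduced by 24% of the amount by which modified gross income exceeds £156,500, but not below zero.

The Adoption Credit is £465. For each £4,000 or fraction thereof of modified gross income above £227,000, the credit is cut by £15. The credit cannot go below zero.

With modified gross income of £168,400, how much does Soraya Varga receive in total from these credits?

Earned Income Credit: 24% of the £11,900 excess over £156,500 is £2,856; credit = £8,825 − £2,856 = £5,969.
Adoption Credit: £168,400 is at or below the £227,000 threshold, so the full £465 applies.
Total: £5,969 + £465 = £6,434.

£6,434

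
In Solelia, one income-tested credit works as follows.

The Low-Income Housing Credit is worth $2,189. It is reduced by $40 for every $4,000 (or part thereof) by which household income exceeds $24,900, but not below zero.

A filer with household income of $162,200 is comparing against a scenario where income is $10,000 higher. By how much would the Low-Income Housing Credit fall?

At $162,200 — income exceeds $24,900 by $137,300, which is 35 full-or-partial $4,000 increments; reduction = 35 × $40 = $1,400, leaving $789.
At $172,200 — income exceeds $24,900 by $147,300, which is 37 full-or-partial $4,000 increments; reduction = 37 × $40 = $1,480, leaving $709.
Lost: $789 − $709 = $80.

$80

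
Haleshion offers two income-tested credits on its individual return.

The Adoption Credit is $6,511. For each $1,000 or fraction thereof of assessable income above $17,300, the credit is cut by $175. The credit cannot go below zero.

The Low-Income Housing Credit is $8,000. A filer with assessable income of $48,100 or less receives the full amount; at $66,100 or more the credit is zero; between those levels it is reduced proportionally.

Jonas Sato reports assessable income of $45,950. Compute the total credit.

Adoption Credit: income exceeds $17,300 by $28,650, which is 29 full-or-partial $1,000 increments; reduction = 29 × $175 = $5,075, leaving $1,436.
Low-Income Housing Credit: $45,950 is at or below the $48,100 threshold, so the full $8,000 applies.
Total: $1,436 + $8,000 = $9,436.

$9,436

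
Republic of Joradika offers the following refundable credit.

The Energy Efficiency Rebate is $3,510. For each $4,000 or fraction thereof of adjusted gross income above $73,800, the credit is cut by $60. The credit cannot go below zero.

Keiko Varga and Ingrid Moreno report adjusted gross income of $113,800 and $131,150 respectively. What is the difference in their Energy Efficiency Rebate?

Keiko ($113,800): Energy Efficiency Rebate: income exceeds $73,800 by $40,000, which is 10 full-or-partial $4,000 increments; reduction = 10 × $60 = $600, leaving $2,910.
Ingrid ($131,150): Energy Efficiency Rebate: income exceeds $73,800 by $57,350, which is 15 full-or-partial $4,000 increments; reduction = 15 × $60 = $900, leaving $2,610.
Difference: |$2,910 − $2,610| = $300.

$300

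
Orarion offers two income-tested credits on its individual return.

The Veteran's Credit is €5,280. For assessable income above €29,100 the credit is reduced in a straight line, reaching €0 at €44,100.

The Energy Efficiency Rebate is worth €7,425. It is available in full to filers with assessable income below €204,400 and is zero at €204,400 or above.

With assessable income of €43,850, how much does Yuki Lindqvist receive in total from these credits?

Veteran's Credit: €43,850 is €14,750 into a €15,000 phase-out range, leaving 250/15,000 of the credit: €5,280 × 250/15,000 = €88.
Energy Efficiency Rebate: €43,850 is below the €204,400 cutoff, so the full €7,425 applies.
Total: €88 + €7,425 = €7,513.

€7,513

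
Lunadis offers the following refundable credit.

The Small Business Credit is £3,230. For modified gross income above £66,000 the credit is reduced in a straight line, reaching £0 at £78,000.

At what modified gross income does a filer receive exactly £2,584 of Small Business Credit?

£68,400

£2,584 is 2,584/3,230 of the full £3,230, so 646/3,230 of the £12,000 range has been used: income = £66,000 + £12,000 × 646/3,230 = £68,400.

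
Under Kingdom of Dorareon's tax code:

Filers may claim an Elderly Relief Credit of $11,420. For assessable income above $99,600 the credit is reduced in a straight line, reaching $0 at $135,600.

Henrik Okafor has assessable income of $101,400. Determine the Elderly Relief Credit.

Elderly Relief Credit: $101,400 is $1,800 into a $36,000 phase-out range, leaving 34,200/36,000 of the credit: $11,420 × 34,200/36,000 = $10,849.

$10,849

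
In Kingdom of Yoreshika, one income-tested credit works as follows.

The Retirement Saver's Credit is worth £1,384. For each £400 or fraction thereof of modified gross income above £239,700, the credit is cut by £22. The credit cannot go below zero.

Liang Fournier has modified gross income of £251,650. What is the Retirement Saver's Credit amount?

£724

Retirement Saver's Credit: income exceeds £239,700 by £11,950, which is 30 full-or-partial £400 increments; reduction = 30 × £22 = £660, leaving £724.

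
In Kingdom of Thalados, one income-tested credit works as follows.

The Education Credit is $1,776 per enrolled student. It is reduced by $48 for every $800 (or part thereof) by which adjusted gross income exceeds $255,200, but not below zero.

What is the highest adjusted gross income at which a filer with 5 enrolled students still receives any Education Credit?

Full credit = 5 × $1,776 = $8,880.
After 184 increments the reduction is 184 × $48 = $8,832, leaving $48; one more increment wipes it out. Increment 184 ends at excess 184 × $800 = $147,200, so the highest qualifying income is $255,200 + $147,200 = $402,400.

$402,400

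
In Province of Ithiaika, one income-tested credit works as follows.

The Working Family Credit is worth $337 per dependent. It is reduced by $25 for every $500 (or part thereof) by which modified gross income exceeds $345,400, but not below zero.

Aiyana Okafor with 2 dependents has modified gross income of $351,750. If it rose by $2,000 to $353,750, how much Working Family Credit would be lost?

$100

At $351,750 — base = 2 × $337 = $674. income exceeds $345,400 by $6,350, which is 13 full-or-partial $500 increments; reduction = 13 × $25 = $325, leaving $349.
At $353,750 — base = 2 × $337 = $674. income exceeds $345,400 by $8,350, which is 17 full-or-partial $500 increments; reduction = 17 × $25 = $425, leaving $249.
Lost: $349 − $249 = $100.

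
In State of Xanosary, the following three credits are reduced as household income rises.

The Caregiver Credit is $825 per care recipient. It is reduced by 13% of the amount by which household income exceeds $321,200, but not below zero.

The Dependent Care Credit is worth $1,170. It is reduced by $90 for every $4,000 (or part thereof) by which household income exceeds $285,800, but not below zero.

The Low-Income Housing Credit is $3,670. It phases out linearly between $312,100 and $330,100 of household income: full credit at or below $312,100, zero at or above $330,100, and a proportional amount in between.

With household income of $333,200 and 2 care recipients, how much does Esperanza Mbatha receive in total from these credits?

Caregiver Credit: base = 2 × $825 = $1,650. 13% of the $12,000 excess over $321,200 is $1,560; credit = $1,650 − $1,560 = $90.
Dependent Care Credit: income exceeds $285,800 by $47,400, which is 12 full-or-partial $4,000 increments; reduction = 12 × $90 = $1,080, leaving $90.
Low-Income Housing Credit: $333,200 is at or above $330,100, so the credit is $0.
Total: $90 + $90 + $0 = $180.

$180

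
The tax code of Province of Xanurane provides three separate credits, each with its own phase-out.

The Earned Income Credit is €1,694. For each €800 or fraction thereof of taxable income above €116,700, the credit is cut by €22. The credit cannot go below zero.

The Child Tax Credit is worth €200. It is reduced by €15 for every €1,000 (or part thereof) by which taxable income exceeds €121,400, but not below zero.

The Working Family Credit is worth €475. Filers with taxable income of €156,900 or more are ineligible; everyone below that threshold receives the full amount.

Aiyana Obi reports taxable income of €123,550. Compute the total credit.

Earned Income Credit: income exceeds €116,700 by €6,850, which is 9 full-or-partial €800 increments; reduction = 9 × €22 = €198, leaving €1,496.
Child Tax Credit: income exceeds €121,400 by €2,150, which is 3 full-or-partial €1,000 increments; reduction = 3 × €15 = €45, leaving €155.
Working Family Credit: €123,550 is below the €156,900 cutoff, so the full €475 applies.
Total: €1,496 + €155 + €475 = €2,126.

€2,126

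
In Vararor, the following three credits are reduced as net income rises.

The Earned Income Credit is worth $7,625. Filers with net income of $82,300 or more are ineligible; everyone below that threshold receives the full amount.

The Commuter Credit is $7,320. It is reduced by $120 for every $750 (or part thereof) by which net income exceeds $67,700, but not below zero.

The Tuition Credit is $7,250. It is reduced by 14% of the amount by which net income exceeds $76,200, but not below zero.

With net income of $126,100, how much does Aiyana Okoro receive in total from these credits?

$264

Earned Income Credit: $126,100 meets or exceeds the $82,300 cutoff, so the credit is $0.
Commuter Credit: income exceeds $67,700 by $58,400 → 78 increments × $120 = $9,360 ≥ base, so the credit is $0.
Tuition Credit: 14% of the $49,900 excess over $76,200 is $6,986; credit = $7,250 − $6,986 = $264.
Total: $0 + $0 + $264 = $264.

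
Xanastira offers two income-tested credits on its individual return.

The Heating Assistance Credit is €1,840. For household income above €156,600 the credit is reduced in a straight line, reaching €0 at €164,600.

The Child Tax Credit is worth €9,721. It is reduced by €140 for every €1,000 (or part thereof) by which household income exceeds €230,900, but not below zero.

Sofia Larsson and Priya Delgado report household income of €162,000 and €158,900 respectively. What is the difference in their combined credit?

€713

Sofia (€162,000): Heating Assistance Credit: €162,000 is €5,400 into a €8,000 phase-out range, leaving 2,600/8,000 of the credit: €1,840 × 2,600/8,000 = €598. Child Tax Credit: €162,000 is at or below the €230,900 threshold, so the full €9,721 applies. total €598 + €9,721 = €10,319
Priya (€158,900): Heating Assistance Credit: €158,900 is €2,300 into a €8,000 phase-out range, leaving 5,700/8,000 of the credit: €1,840 × 5,700/8,000 = €1,311. Child Tax Credit: €158,900 is at or below the €230,900 threshold, so the full €9,721 applies. total €1,311 + €9,721 = €11,032
Difference: |€10,319 − €11,032| = €713.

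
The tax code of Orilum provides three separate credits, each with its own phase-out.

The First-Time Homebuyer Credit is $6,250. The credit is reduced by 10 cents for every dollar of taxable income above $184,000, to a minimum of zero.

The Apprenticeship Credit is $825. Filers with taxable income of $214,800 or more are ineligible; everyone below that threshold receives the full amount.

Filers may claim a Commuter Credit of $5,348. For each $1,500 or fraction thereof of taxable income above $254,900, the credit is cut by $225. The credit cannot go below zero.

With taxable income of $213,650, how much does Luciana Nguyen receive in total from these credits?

$9,458

First-Time Homebuyer Credit: 10% of the $29,650 excess over $184,000 is $2,965; credit = $6,250 − $2,965 = $3,285.
Apprenticeship Credit: $213,650 is below the $214,800 cutoff, so the full $825 applies.
Commuter Credit: $213,650 is at or below the $254,900 threshold, so the full $5,348 applies.
Total: $3,285 + $825 + $5,348 = $9,458.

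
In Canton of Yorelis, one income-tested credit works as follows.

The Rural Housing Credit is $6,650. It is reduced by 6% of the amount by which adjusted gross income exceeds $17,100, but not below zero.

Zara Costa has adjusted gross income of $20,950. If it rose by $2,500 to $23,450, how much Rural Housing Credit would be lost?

At $20,950 — 6% of the $3,850 excess over $17,100 is $231; credit = $6,650 − $231 = $6,419.
At $23,450 — 6% of the $6,350 excess over $17,100 is $381; credit = $6,650 − $381 = $6,269.
Lost: $6,419 − $6,269 = $150.

$150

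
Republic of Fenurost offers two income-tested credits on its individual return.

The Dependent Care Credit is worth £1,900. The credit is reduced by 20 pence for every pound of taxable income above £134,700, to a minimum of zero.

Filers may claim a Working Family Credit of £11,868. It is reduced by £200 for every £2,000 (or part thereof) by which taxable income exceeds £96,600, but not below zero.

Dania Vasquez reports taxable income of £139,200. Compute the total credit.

Dependent Care Credit: 20% of the £4,500 excess over £134,700 is £900; credit = £1,900 − £900 = £1,000.
Working Family Credit: income exceeds £96,600 by £42,600, which is 22 full-or-partial £2,000 increments; reduction = 22 × £200 = £4,400, leaving £7,468.
Total: £1,000 + £7,468 = £8,468.

£8,468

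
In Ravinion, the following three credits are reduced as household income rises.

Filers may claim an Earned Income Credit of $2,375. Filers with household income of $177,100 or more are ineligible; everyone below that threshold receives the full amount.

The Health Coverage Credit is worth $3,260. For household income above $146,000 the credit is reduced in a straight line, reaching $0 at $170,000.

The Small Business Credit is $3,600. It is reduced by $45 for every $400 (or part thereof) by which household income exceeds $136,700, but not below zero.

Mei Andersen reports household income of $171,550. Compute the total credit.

Earned Income Credit: $171,550 is below the $177,100 cutoff, so the full $2,375 applies.
Health Coverage Credit: $171,550 is at or above $170,000, so the credit is $0.
Small Business Credit: income exceeds $136,700 by $34,850 → 88 increments × $45 = $3,960 ≥ base, so the credit is $0.
Total: $2,375 + $0 + $0 = $2,375.

$2,375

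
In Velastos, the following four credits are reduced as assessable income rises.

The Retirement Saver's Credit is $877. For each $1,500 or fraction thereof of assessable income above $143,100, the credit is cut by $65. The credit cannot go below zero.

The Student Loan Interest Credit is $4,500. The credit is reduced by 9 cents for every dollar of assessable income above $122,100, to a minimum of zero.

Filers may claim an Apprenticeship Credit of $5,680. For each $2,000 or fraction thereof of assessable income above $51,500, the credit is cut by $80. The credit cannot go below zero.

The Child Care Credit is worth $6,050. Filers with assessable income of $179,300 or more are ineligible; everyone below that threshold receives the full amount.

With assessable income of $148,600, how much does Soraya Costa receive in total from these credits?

$10,542

Retirement Saver's Credit: income exceeds $143,100 by $5,500, which is 4 full-or-partial $1,500 increments; reduction = 4 × $65 = $260, leaving $617.
Student Loan Interest Credit: 9% of the $26,500 excess over $122,100 is $2,385; credit = $4,500 − $2,385 = $2,115.
Apprenticeship Credit: income exceeds $51,500 by $97,100, which is 49 full-or-partial $2,000 increments; reduction = 49 × $80 = $3,920, leaving $1,760.
Child Care Credit: $148,600 is below the $179,300 cutoff, so the full $6,050 applies.
Total: $617 + $2,115 + $1,760 + $6,050 = $10,542.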